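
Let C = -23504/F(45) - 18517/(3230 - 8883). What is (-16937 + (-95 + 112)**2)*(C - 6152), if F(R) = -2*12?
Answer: 1459491919544/16959 ≈ 8.6060e+7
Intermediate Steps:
F(R) = -24
C = 16664065/16959 (C = -23504/(-24) - 18517/(3230 - 8883) = -23504*(-1/24) - 18517/(-5653) = 2938/3 - 18517*(-1/5653) = 2938/3 + 18517/5653 = 16664065/16959 ≈ 982.61)
(-16937 + (-95 + 112)**2)*(C - 6152) = (-16937 + (-95 + 112)**2)*(16664065/16959 - 6152) = (-16937 + 17**2)*(-87667703/16959) = (-16937 + 289)*(-87667703/16959) = -16648*(-87667703/16959) = 1459491919544/16959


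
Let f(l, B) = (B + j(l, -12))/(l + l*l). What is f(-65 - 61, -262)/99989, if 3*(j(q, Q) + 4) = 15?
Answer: -29/174980750 ≈ -1.6573e-7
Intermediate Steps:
j(q, Q) = 1 (j(q, Q) = -4 + (⅓)*15 = -4 + 5 = 1)
f(l, B) = (1 + B)/(l + l²) (f(l, B) = (B + 1)/(l + l*l) = (1 + B)/(l + l²))
f(-65 - 61, -262)/99989 = ((1 - 262)/((-65 - 61)*(1 + (-65 - 61))))/99989 = (-261/(-126*(1 - 126)))*(1/99989) = -1/126*(-261)/(-125)*(1/99989) = -1/126*(-1/125)*(-261)*(1/99989) = -29/1750*1/99989 = -29/174980750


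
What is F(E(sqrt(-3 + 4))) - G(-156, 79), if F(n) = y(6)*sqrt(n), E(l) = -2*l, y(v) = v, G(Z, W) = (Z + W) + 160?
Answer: -83 + 6*I*sqrt(2) ≈ -83.0 + 8.4853*I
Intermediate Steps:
G(Z, W) = 160 + W + Z (G(Z, W) = (W + Z) + 160 = 160 + W + Z)
F(n) = 6*sqrt(n)
F(E(sqrt(-3 + 4))) - G(-156, 79) = 6*sqrt(-2*sqrt(-3 + 4)) - (160 + 79 - 156) = 6*sqrt(-2*sqrt(1)) - 1*83 = 6*sqrt(-2*1) - 83 = 6*sqrt(-2) - 83 = 6*(I*sqrt(2)) - 83 = 6*I*sqrt(2) - 83 = -83 + 6*I*sqrt(2)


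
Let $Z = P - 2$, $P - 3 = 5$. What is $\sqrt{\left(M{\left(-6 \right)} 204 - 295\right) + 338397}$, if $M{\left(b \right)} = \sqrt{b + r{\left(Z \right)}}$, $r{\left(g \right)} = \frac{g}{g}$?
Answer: $\sqrt{338102 + 204 i \sqrt{5}} \approx 581.47 + 0.392 i$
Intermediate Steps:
$P = 8$ ($P = 3 + 5 = 8$)
$Z = 6$ ($Z = 8 - 2 = 6$)
$r{\left(g \right)} = 1$
$M{\left(b \right)} = \sqrt{1 + b}$ ($M{\left(b \right)} = \sqrt{b + 1} = \sqrt{1 + b}$)
$\sqrt{\left(M{\left(-6 \right)} 204 - 295\right) + 338397} = \sqrt{\left(\sqrt{1 - 6} \cdot 204 - 295\right) + 338397} = \sqrt{\left(\sqrt{-5} \cdot 204 - 295\right) + 338397} = \sqrt{\left(i \sqrt{5} \cdot 204 - 295\right) + 338397} = \sqrt{\left(204 i \sqrt{5} - 295\right) + 338397} = \sqrt{\left(-295 + 204 i \sqrt{5}\right) + 338397} = \sqrt{338102 + 204 i \sqrt{5}}$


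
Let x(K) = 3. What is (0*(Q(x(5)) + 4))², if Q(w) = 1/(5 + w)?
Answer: 0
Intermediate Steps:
(0*(Q(x(5)) + 4))² = (0*(1/(5 + 3) + 4))² = (0*(1/8 + 4))² = (0*(⅛ + 4))² = (0*(33/8))² = 0² = 0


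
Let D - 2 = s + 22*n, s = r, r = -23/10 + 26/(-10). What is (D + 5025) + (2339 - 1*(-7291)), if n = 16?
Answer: 150041/10 ≈ 15004.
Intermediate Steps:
r = -49/10 (r = -23*⅒ + 26*(-⅒) = -23/10 - 13/5 = -49/10 ≈ -4.9000)
s = -49/10 ≈ -4.9000
D = 3491/10 (D = 2 + (-49/10 + 22*16) = 2 + (-49/10 + 352) = 2 + 3471/10 = 3491/10 ≈ 349.10)
(D + 5025) + (2339 - 1*(-7291)) = (3491/10 + 5025) + (2339 - 1*(-7291)) = 53741/10 + (2339 + 7291) = 53741/10 + 9630 = 150041/10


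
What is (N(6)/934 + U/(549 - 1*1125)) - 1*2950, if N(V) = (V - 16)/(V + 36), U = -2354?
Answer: -2773495027/941472 ≈ -2945.9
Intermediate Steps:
N(V) = (-16 + V)/(36 + V)
(N(6)/934 + U/(549 - 1*1125)) - 1*2950 = (((-16 + 6)/(36 + 6))/934 - 2354/(549 - 1*1125)) - 1*2950 = ((-10/42)*(1/934) - 2354/(549 - 1125)) - 2950 = (((1/42)*(-10))*(1/934) - 2354/(-576)) - 2950 = (-5/21*1/934 - 2354*(-1/576)) - 2950 = (-5/19614 + 1177/288) - 2950 = 3847373/941472 - 2950 = -2773495027/941472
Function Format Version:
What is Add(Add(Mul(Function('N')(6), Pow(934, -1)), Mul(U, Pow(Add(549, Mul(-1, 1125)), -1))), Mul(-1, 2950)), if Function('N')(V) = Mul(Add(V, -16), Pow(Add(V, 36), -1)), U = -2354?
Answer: Rational(-2773495027, 941472) ≈ -2945.9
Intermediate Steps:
Function('N')(V) = Mul(Pow(Add(36, V), -1), Add(-16, V)) (Function('N')(V) = Mul(Add(-16, V), Pow(Add(36, V), -1)) = Mul(Pow(Add(36, V), -1), Add(-16, V)))
Add(Add(Mul(Function('N')(6), Pow(934, -1)), Mul(U, Pow(Add(549, Mul(-1, 1125)), -1))), Mul(-1, 2950)) = Add(Add(Mul(Mul(Pow(Add(36, 6), -1), Add(-16, 6)), Pow(934, -1)), Mul(-2354, Pow(Add(549, Mul(-1, 1125)), -1))), Mul(-1, 2950)) = Add(Add(Mul(Mul(Pow(42, -1), -10), Rational(1, 934)), Mul(-2354, Pow(Add(549, -1125), -1))), -2950) = Add(Add(Mul(Mul(Rational(1, 42), -10), Rational(1, 934)), Mul(-2354, Pow(-576, -1))), -2950) = Add(Add(Mul(Rational(-5, 21), Rational(1, 934)), Mul(-2354, Rational(-1, 576))), -2950) = Add(Add(Rational(-5, 19614), Rational(1177, 288)), -2950) = Add(Rational(3847373, 941472), -2950) = Rational(-2773495027, 941472)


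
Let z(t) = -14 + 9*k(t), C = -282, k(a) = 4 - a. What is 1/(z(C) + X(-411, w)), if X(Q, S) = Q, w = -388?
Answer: 1/2149 ≈ 0.00046533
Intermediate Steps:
z(t) = 22 - 9*t (z(t) = -14 + 9*(4 - t) = -14 + (36 - 9*t) = 22 - 9*t)
1/(z(C) + X(-411, w)) = 1/((22 - 9*(-282)) - 411) = 1/((22 + 2538) - 411) = 1/(2560 - 411) = 1/2149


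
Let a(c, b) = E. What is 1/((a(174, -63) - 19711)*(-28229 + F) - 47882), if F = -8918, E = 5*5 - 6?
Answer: 1/731450842 ≈ 1.3671e-9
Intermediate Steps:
E = 19 (E = 25 - 6 = 19)
a(c, b) = 19
1/((a(174, -63) - 19711)*(-28229 + F) - 47882) = 1/((19 - 19711)*(-28229 - 8918) - 47882) = 1/(-19692*(-37147) - 47882) = 1/(731498724 - 47882) = 1/731450842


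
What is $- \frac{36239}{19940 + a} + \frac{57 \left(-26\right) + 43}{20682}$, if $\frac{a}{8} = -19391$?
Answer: $\frac{277479733}{1397979108} \approx 0.19849$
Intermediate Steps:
$a = -155128$ ($a = 8 \left(-19391\right) = -155128$)
$- \frac{36239}{19940 + a} + \frac{57 \left(-26\right) + 43}{20682} = - \frac{36239}{19940 - 155128} + \frac{57 \left(-26\right) + 43}{20682} = - \frac{36239}{-135188} + \left(-1482 + 43\right) \frac{1}{20682} = \left(-36239\right) \left(- \frac{1}{135188}\right) - \frac{1439}{20682} = \frac{36239}{135188} - \frac{1439}{20682} = \frac{277479733}{1397979108}$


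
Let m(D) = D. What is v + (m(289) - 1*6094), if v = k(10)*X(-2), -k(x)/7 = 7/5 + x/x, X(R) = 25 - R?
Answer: -31293/5 ≈ -6258.6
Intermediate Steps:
k(x) = -84/5 (k(x) = -7*(7/5 + x/x) = -7*(7*(⅕) + 1) = -7*(7/5 + 1) = -7*12/5 = -84/5)
v = -2268/5 (v = -84*(25 - 1*(-2))/5 = -84*(25 + 2)/5 = -84/5*27 = -2268/5 ≈ -453.60)
v + (m(289) - 1*6094) = -2268/5 + (289 - 1*6094) = -2268/5 + (289 - 6094) = -2268/5 - 5805 = -31293/5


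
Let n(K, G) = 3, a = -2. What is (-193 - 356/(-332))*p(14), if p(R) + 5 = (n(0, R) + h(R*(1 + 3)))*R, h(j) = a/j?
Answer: -581445/83 ≈ -7005.4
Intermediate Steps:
h(j) = -2/j
p(R) = -5 + R*(3 - 1/(2*R)) (p(R) = -5 + (3 - 2*1/(R*(1 + 3)))*R = -5 + (3 - 2*1/(4*R))*R = -5 + (3 - 1/(2*R))*R = -5 + R*(3 - 1/(2*R)))
(-193 - 356/(-332))*p(14) = (-193 - 356/(-332))*(-11/2 + 3*14) = (-193 - 356*(-1/332))*(-11/2 + 42) = (-193 + 89/83)*(73/2) = -15930/83*73/2 = -581445/83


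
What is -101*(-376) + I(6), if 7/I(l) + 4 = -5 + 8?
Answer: 37969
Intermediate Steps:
I(l) = -7 (I(l) = 7/(-4 + (-5 + 8)) = 7/(-4 + 3) = 7/(-1) = 7*(-1) = -7)
-101*(-376) + I(6) = -101*(-376) - 7 = 37976 - 7 = 37969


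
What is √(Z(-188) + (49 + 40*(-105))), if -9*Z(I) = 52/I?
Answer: 2*I*√20631355/141 ≈ 64.428*I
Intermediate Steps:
Z(I) = -52/(9*I)
√(Z(-188) + (49 + 40*(-105))) = √(-52/9/(-188) + (49 + 40*(-105))) = √(-52/9*(-1/188) + (49 - 4200)) = √(13/423 - 4151) = √(-1755860/423) = 2*I*√20631355/141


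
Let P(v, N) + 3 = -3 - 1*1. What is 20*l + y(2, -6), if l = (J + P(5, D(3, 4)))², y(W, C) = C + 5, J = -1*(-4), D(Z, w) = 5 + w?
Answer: 179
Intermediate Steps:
P(v, N) = -7 (P(v, N) = -3 + (-3 - 1*1) = -3 + (-3 - 1) = -3 - 4 = -7)
J = 4
y(W, C) = 5 + C
l = 9 (l = (4 - 7)² = (-3)² = 9)
20*l + y(2, -6) = 20*9 + (5 - 6) = 180 - 1 = 179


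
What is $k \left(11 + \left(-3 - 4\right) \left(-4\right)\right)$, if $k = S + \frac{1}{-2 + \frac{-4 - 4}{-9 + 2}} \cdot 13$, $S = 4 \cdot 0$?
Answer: $- \frac{1183}{2} \approx -591.5$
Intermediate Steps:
$S = 0$
$k = - \frac{91}{6}$ ($k = 0 + \frac{1}{-2 + \frac{-4 - 4}{-9 + 2}} \cdot 13 = 0 + \frac{1}{-2 - \frac{8}{-7}} \cdot 13 = 0 + \frac{1}{-2 - - \frac{8}{7}} \cdot 13 = 0 + \frac{1}{-2 + \frac{8}{7}} \cdot 13 = 0 + \frac{1}{- \frac{6}{7}} \cdot 13 = 0 - \frac{91}{6} = - \frac{91}{6} \approx -15.167$)
$k \left(11 + \left(-3 - 4\right) \left(-4\right)\right) = - \frac{91 \left(11 + \left(-3 - 4\right) \left(-4\right)\right)}{6} = - \frac{91 \left(11 - -28\right)}{6} = - \frac{91 \left(11 + 28\right)}{6} = \left(- \frac{91}{6}\right) 39 = - \frac{1183}{2}$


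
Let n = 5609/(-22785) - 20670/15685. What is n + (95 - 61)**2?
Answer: 82515097397/71476545 ≈ 1154.4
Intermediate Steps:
n = -111788623/71476545 (n = 5609*(-1/22785) - 20670*1/15685 = -5609/22785 - 4134/3137 = -111788623/71476545 ≈ -1.5640)
n + (95 - 61)**2 = -111788623/71476545 + (95 - 61)**2 = -111788623/71476545 + 34**2 = -111788623/71476545 + 1156 = 82515097397/71476545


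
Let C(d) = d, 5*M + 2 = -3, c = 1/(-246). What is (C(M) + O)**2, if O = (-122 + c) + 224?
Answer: 617274025/60516 ≈ 10200.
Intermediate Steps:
c = -1/246 ≈ -0.0040650
M = -1 (M = -2/5 + (1/5)*(-3) = -2/5 - 3/5 = -1)
O = 25091/246 (O = (-122 - 1/246) + 224 = -30013/246 + 224 = 25091/246 ≈ 102.00)
(C(M) + O)**2 = (-1 + 25091/246)**2 = (24845/246)**2 = 617274025/60516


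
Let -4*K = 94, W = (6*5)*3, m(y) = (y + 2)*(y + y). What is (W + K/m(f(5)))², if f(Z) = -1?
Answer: 165649/16 ≈ 10353.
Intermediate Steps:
m(y) = 2*y*(2 + y) (m(y) = (2 + y)*(2*y) = 2*y*(2 + y))
W = 90 (W = 30*3 = 90)
K = -47/2 (K = -¼*94 = -47/2 ≈ -23.500)
(W + K/m(f(5)))² = (90 - 47*(-1/(2*(2 - 1)))/2)² = (90 - 47/(2*(2*(-1)*1)))² = (90 - 47/2/(-2))² = (90 - 47/2*(-½))² = (90 + 47/4)² = (407/4)² = 165649/16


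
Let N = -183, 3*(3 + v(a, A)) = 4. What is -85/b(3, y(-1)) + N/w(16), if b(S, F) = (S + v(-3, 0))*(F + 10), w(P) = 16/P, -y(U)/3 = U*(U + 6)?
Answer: -3711/20 ≈ -185.55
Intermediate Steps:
v(a, A) = -5/3 (v(a, A) = -3 + (1/3)*4 = -3 + 4/3 = -5/3)
y(U) = -3*U*(6 + U) (y(U) = -3*U*(U + 6) = -3*U*(6 + U))
b(S, F) = (10 + F)*(-5/3 + S) (b(S, F) = (S - 5/3)*(F + 10) = (-5/3 + S)*(10 + F) = (10 + F)*(-5/3 + S))
-85/b(3, y(-1)) + N/w(16) = -85/(-50/3 + 10*3 - (-5)*(-1)*(6 - 1) - 3*(-1)*(6 - 1)*3) - 183/1 = -85/(-50/3 + 30 - (-5)*(-1)*5 - 3*(-1)*5*3) - 183/1 = -85/(-50/3 + 30 - 5/3*15 + 15*3) - 183/1 = -85/(-50/3 + 30 - 25 + 45) - 183*1 = -85/100/3 - 183 = -85*3/100 - 183 = -51/20 - 183 = -3711/20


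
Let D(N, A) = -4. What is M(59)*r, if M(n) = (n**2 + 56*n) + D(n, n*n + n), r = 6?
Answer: 40686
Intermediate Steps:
M(n) = -4 + n**2 + 56*n (M(n) = (n**2 + 56*n) - 4 = -4 + n**2 + 56*n)
M(59)*r = (-4 + 59**2 + 56*59)*6 = (-4 + 3481 + 3304)*6 = 6781*6 = 40686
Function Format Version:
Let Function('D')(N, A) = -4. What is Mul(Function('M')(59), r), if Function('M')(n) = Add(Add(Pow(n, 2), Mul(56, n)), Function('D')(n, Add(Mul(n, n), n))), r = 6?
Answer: 40686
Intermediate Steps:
Function('M')(n) = Add(-4, Pow(n, 2), Mul(56, n)) (Function('M')(n) = Add(Add(Pow(n, 2), Mul(56, n)), -4) = Add(-4, Pow(n, 2), Mul(56, n)))
Mul(Function('M')(59), r) = Mul(Add(-4, Pow(59, 2), Mul(56, 59)), 6) = Mul(Add(-4, 3481, 3304), 6) = Mul(6781, 6) = 40686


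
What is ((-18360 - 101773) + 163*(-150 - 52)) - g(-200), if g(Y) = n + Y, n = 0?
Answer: -152859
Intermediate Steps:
g(Y) = Y (g(Y) = 0 + Y = Y)
((-18360 - 101773) + 163*(-150 - 52)) - g(-200) = ((-18360 - 101773) + 163*(-150 - 52)) - 1*(-200) = (-120133 + 163*(-202)) + 200 = (-120133 - 32926) + 200 = -153059 + 200 = -152859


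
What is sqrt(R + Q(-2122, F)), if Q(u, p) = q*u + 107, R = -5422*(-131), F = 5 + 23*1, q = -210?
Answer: sqrt(1156009) ≈ 1075.2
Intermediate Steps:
F = 28 (F = 5 + 23 = 28)
R = 710282
Q(u, p) = 107 - 210*u (Q(u, p) = -210*u + 107 = 107 - 210*u)
sqrt(R + Q(-2122, F)) = sqrt(710282 + (107 - 210*(-2122))) = sqrt(710282 + (107 + 445620)) = sqrt(710282 + 445727) = sqrt(1156009)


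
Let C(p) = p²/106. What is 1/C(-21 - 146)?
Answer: 106/27889 ≈ 0.0038008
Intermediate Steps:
C(p) = p²/106
1/C(-21 - 146) = 1/((-21 - 146)²/106) = 1/((1/106)*(-167)²) = 1/((1/106)*27889) = 1/(27889/106) = 106/27889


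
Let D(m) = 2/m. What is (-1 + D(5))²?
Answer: 9/25 ≈ 0.36000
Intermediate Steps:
(-1 + D(5))² = (-1 + 2/5)² = (-1 + 2*(⅕))² = (-1 + ⅖)² = (-⅗)² = 9/25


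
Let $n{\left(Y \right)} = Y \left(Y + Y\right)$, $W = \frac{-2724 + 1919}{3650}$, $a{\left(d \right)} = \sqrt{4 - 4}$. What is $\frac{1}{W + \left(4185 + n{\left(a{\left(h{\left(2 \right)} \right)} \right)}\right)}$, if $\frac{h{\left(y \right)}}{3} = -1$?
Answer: $\frac{730}{3054889} \approx 0.00023896$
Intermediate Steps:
$h{\left(y \right)} = -3$ ($h{\left(y \right)} = 3 \left(-1\right) = -3$)
$a{\left(d \right)} = 0$ ($a{\left(d \right)} = \sqrt{0} = 0$)
$W = - \frac{161}{730}$ ($W = \left(-805\right) \frac{1}{3650} = - \frac{161}{730} \approx -0.22055$)
$n{\left(Y \right)} = 2 Y^{2}$ ($n{\left(Y \right)} = Y 2 Y = 2 Y^{2}$)
$\frac{1}{W + \left(4185 + n{\left(a{\left(h{\left(2 \right)} \right)} \right)}\right)} = \frac{1}{- \frac{161}{730} + \left(4185 + 2 \cdot 0^{2}\right)} = \frac{1}{- \frac{161}{730} + \left(4185 + 2 \cdot 0\right)} = \frac{1}{- \frac{161}{730} + \left(4185 + 0\right)} = \frac{1}{- \frac{161}{730} + 4185} = \frac{1}{\frac{3054889}{730}} = \frac{730}{3054889}$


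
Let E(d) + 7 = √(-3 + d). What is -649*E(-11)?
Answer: 4543 - 649*I*√14 ≈ 4543.0 - 2428.3*I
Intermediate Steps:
E(d) = -7 + √(-3 + d)
-649*E(-11) = -649*(-7 + √(-3 - 11)) = -649*(-7 + √(-14)) = -649*(-7 + I*√14) = 4543 - 649*I*√14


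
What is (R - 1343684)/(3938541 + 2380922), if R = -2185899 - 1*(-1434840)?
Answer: -2094743/6319463 ≈ -0.33147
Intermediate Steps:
R = -751059 (R = -2185899 + 1434840 = -751059)
(R - 1343684)/(3938541 + 2380922) = (-751059 - 1343684)/(3938541 + 2380922) = -2094743/6319463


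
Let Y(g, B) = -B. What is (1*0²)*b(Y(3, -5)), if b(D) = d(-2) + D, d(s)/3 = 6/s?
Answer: 0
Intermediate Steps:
d(s) = 18/s (d(s) = 3*(6/s) = 18/s)
b(D) = -9 + D (b(D) = 18/(-2) + D = 18*(-½) + D = -9 + D)
(1*0²)*b(Y(3, -5)) = (1*0²)*(-9 - 1*(-5)) = (1*0)*(-9 + 5) = 0*(-4) = 0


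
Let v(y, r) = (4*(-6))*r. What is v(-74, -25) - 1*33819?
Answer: -33219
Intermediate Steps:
v(y, r) = -24*r
v(-74, -25) - 1*33819 = -24*(-25) - 1*33819 = 600 - 33819 = -33219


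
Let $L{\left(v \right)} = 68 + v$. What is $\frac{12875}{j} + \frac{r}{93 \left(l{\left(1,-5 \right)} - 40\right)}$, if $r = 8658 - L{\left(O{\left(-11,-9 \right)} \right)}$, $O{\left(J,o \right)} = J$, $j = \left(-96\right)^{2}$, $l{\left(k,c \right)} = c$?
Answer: $- \frac{940183}{1428480} \approx -0.65817$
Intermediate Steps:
$j = 9216$
$r = 8601$ ($r = 8658 - \left(68 - 11\right) = 8658 - 57 = 8601$)
$\frac{12875}{j} + \frac{r}{93 \left(l{\left(1,-5 \right)} - 40\right)} = \frac{12875}{9216} + \frac{8601}{93 \left(-5 - 40\right)} = 12875 \cdot \frac{1}{9216} + \frac{8601}{93 \left(-45\right)} = \frac{12875}{9216} + \frac{8601}{-4185} = \frac{12875}{9216} + 8601 \left(- \frac{1}{4185}\right) = \frac{12875}{9216} - \frac{2867}{1395} = - \frac{940183}{1428480}$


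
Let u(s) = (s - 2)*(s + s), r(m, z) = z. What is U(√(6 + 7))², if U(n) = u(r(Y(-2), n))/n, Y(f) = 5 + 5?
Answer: 68 - 16*√13 ≈ 10.311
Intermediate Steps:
Y(f) = 10
u(s) = 2*s*(-2 + s) (u(s) = (-2 + s)*(2*s) = 2*s*(-2 + s))
U(n) = -4 + 2*n (U(n) = (2*n*(-2 + n))/n = -4 + 2*n)
U(√(6 + 7))² = (-4 + 2*√(6 + 7))² = (-4 + 2*√13)²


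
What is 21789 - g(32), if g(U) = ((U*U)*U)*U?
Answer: -1026787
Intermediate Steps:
g(U) = U⁴ (g(U) = (U²*U)*U = U³*U = U⁴)
21789 - g(32) = 21789 - 1*32⁴ = 21789 - 1*1048576 = 21789 - 1048576 = -1026787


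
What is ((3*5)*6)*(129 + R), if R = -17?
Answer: 10080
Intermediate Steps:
((3*5)*6)*(129 + R) = ((3*5)*6)*(129 - 17) = (15*6)*112 = 90*112 = 10080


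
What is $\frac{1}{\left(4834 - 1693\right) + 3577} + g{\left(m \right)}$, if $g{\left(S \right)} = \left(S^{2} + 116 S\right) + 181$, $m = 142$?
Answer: $\frac{247336607}{6718} \approx 36817.0$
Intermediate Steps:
$g{\left(S \right)} = 181 + S^{2} + 116 S$
$\frac{1}{\left(4834 - 1693\right) + 3577} + g{\left(m \right)} = \frac{1}{\left(4834 - 1693\right) + 3577} + \left(181 + 142^{2} + 116 \cdot 142\right) = \frac{1}{\left(4834 - 1693\right) + 3577} + \left(181 + 20164 + 16472\right) = \frac{1}{3141 + 3577} + 36817 = \frac{1}{6718} + 36817 = \frac{247336607}{6718}$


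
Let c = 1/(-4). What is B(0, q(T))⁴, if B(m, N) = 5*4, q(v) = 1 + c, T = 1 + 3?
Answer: 160000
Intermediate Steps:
c = -¼ ≈ -0.25000
T = 4
q(v) = ¾ (q(v) = 1 - ¼ = ¾)
B(m, N) = 20
B(0, q(T))⁴ = 20⁴ = 160000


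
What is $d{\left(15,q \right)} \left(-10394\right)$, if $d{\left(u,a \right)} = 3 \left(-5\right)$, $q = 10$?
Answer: $155910$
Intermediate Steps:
$d{\left(u,a \right)} = -15$
$d{\left(15,q \right)} \left(-10394\right) = \left(-15\right) \left(-10394\right) = 155910$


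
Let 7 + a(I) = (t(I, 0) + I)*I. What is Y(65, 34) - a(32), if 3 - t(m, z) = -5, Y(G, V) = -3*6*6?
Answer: -1381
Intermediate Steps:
Y(G, V) = -108 (Y(G, V) = -18*6 = -108)
t(m, z) = 8 (t(m, z) = 3 - 1*(-5) = 3 + 5 = 8)
a(I) = -7 + I*(8 + I) (a(I) = -7 + (8 + I)*I = -7 + I*(8 + I))
Y(65, 34) - a(32) = -108 - (-7 + 32² + 8*32) = -108 - (-7 + 1024 + 256) = -108 - 1*1273 = -108 - 1273 = -1381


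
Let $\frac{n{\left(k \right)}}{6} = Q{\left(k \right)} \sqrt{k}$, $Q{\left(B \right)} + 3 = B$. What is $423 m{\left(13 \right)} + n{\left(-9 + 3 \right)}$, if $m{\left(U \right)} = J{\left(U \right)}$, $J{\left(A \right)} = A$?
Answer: $5499 - 54 i \sqrt{6} \approx 5499.0 - 132.27 i$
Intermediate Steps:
$Q{\left(B \right)} = -3 + B$
$m{\left(U \right)} = U$
$n{\left(k \right)} = 6 \sqrt{k} \left(-3 + k\right)$ ($n{\left(k \right)} = 6 \left(-3 + k\right) \sqrt{k} = 6 \sqrt{k} \left(-3 + k\right)$)
$423 m{\left(13 \right)} + n{\left(-9 + 3 \right)} = 423 \cdot 13 + 6 \sqrt{-9 + 3} \left(-3 + \left(-9 + 3\right)\right) = 5499 + 6 \sqrt{-6} \left(-3 - 6\right) = 5499 + 6 i \sqrt{6} \left(-9\right) = 5499 - 54 i \sqrt{6}$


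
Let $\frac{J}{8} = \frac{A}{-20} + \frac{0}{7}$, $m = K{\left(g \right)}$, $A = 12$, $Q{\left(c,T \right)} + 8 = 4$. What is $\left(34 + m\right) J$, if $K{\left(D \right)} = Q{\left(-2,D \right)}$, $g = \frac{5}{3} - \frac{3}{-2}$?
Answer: $-144$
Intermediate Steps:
$g = \frac{19}{6}$ ($g = 5 \cdot \frac{1}{3} - - \frac{3}{2} = \frac{5}{3} + \frac{3}{2} = \frac{19}{6} \approx 3.1667$)
$Q{\left(c,T \right)} = -4$ ($Q{\left(c,T \right)} = -8 + 4 = -4$)
$K{\left(D \right)} = -4$
$m = -4$
$J = - \frac{24}{5}$ ($J = 8 \left(\frac{12}{-20} + \frac{0}{7}\right) = 8 \left(12 \left(- \frac{1}{20}\right) + 0 \cdot \frac{1}{7}\right) = 8 \left(- \frac{3}{5} + 0\right) = 8 \left(- \frac{3}{5}\right) = - \frac{24}{5} \approx -4.8$)
$\left(34 + m\right) J = \left(34 - 4\right) \left(- \frac{24}{5}\right) = 30 \left(- \frac{24}{5}\right) = -144$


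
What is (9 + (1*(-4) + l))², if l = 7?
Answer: 144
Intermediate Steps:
(9 + (1*(-4) + l))² = (9 + (1*(-4) + 7))² = (9 + (-4 + 7))² = (9 + 3)² = 12² = 144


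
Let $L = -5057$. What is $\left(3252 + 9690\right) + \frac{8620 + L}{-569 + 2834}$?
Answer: $\frac{29317193}{2265} \approx 12944.0$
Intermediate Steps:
$\left(3252 + 9690\right) + \frac{8620 + L}{-569 + 2834} = \left(3252 + 9690\right) + \frac{8620 - 5057}{-569 + 2834} = 12942 + \frac{3563}{2265} = \frac{29317193}{2265}$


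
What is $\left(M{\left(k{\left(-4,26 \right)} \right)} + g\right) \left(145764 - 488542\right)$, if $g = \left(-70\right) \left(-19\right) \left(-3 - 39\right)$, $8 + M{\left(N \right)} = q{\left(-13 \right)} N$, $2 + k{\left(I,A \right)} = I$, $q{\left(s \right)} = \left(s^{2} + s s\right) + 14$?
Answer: $19874268440$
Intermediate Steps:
$q{\left(s \right)} = 14 + 2 s^{2}$ ($q{\left(s \right)} = \left(s^{2} + s^{2}\right) + 14 = 2 s^{2} + 14 = 14 + 2 s^{2}$)
$k{\left(I,A \right)} = -2 + I$
$M{\left(N \right)} = -8 + 352 N$ ($M{\left(N \right)} = -8 + \left(14 + 2 \left(-13\right)^{2}\right) N = -8 + \left(14 + 2 \cdot 169\right) N = -8 + \left(14 + 338\right) N = -8 + 352 N$)
$g = -55860$ ($g = 1330 \left(-3 - 39\right) = 1330 \left(-42\right) = -55860$)
$\left(M{\left(k{\left(-4,26 \right)} \right)} + g\right) \left(145764 - 488542\right) = \left(\left(-8 + 352 \left(-2 - 4\right)\right) - 55860\right) \left(145764 - 488542\right) = \left(\left(-8 + 352 \left(-6\right)\right) - 55860\right) \left(-342778\right) = \left(\left(-8 - 2112\right) - 55860\right) \left(-342778\right) = \left(-2120 - 55860\right) \left(-342778\right) = \left(-57980\right) \left(-342778\right) = 19874268440$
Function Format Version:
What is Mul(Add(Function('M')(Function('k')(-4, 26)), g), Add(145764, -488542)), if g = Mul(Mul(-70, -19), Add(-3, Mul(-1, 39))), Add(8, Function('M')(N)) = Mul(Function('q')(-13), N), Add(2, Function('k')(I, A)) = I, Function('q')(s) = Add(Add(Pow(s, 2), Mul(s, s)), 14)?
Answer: 19874268440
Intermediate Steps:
Function('q')(s) = Add(14, Mul(2, Pow(s, 2))) (Function('q')(s) = Add(Add(Pow(s, 2), Pow(s, 2)), 14) = Add(Mul(2, Pow(s, 2)), 14) = Add(14, Mul(2, Pow(s, 2))))
Function('k')(I, A) = Add(-2, I)
Function('M')(N) = Add(-8, Mul(352, N)) (Function('M')(N) = Add(-8, Mul(Add(14, Mul(2, Pow(-13, 2))), N)) = Add(-8, Mul(Add(14, Mul(2, 169)), N)) = Add(-8, Mul(Add(14, 338), N)) = Add(-8, Mul(352, N)))
g = -55860 (g = Mul(1330, Add(-3, -39)) = Mul(1330, -42) = -55860)
Mul(Add(Function('M')(Function('k')(-4, 26)), g), Add(145764, -488542)) = Mul(Add(Add(-8, Mul(352, Add(-2, -4))), -55860), Add(145764, -488542)) = Mul(Add(Add(-8, Mul(352, -6)), -55860), -342778) = Mul(Add(Add(-8, -2112), -55860), -342778) = Mul(Add(-2120, -55860), -342778) = Mul(-57980, -342778) = 19874268440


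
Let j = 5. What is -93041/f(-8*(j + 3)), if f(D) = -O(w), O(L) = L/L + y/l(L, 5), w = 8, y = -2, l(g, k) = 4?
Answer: 186082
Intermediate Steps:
O(L) = ½ (O(L) = L/L - 2/4 = 1 - 2*¼ = 1 - ½ = ½)
f(D) = -½ (f(D) = -1*½ = -½)
-93041/f(-8*(j + 3)) = -93041/(-½) = -93041*(-2) = 186082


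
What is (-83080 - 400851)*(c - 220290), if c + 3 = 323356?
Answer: -49875380653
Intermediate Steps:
c = 323353 (c = -3 + 323356 = 323353)
(-83080 - 400851)*(c - 220290) = (-83080 - 400851)*(323353 - 220290) = -483931*103063 = -49875380653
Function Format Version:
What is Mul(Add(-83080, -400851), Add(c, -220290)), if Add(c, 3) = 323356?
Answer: -49875380653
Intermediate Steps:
c = 323353 (c = Add(-3, 323356) = 323353)
Mul(Add(-83080, -400851), Add(c, -220290)) = Mul(Add(-83080, -400851), Add(323353, -220290)) = Mul(-483931, 103063) = -49875380653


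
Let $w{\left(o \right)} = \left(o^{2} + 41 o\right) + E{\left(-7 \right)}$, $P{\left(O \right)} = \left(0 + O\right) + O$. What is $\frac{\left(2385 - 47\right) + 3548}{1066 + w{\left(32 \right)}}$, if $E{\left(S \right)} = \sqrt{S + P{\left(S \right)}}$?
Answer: $\frac{953532}{551125} - \frac{1962 i \sqrt{21}}{3857875} \approx 1.7302 - 0.0023306 i$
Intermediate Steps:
$P{\left(O \right)} = 2 O$ ($P{\left(O \right)} = O + O = 2 O$)
$E{\left(S \right)} = \sqrt{3} \sqrt{S}$ ($E{\left(S \right)} = \sqrt{S + 2 S} = \sqrt{3 S} = \sqrt{3} \sqrt{S}$)
$w{\left(o \right)} = o^{2} + 41 o + i \sqrt{21}$ ($w{\left(o \right)} = \left(o^{2} + 41 o\right) + \sqrt{3} \sqrt{-7} = \left(o^{2} + 41 o\right) + \sqrt{3} i \sqrt{7} = \left(o^{2} + 41 o\right) + i \sqrt{21} = o^{2} + 41 o + i \sqrt{21}$)
$\frac{\left(2385 - 47\right) + 3548}{1066 + w{\left(32 \right)}} = \frac{\left(2385 - 47\right) + 3548}{1066 + \left(32^{2} + 41 \cdot 32 + i \sqrt{21}\right)} = \frac{2338 + 3548}{1066 + \left(1024 + 1312 + i \sqrt{21}\right)} = \frac{5886}{1066 + \left(2336 + i \sqrt{21}\right)} = \frac{5886}{3402 + i \sqrt{21}}$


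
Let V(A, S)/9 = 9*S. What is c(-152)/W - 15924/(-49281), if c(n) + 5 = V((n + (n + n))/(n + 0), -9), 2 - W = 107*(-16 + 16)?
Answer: -6023401/16427 ≈ -366.68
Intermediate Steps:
V(A, S) = 81*S (V(A, S) = 9*(9*S) = 81*S)
W = 2 (W = 2 - 107*(-16 + 16) = 2 - 107*0 = 2 - 1*0 = 2 + 0 = 2)
c(n) = -734 (c(n) = -5 + 81*(-9) = -5 - 729 = -734)
c(-152)/W - 15924/(-49281) = -734/2 - 15924/(-49281) = -734*½ - 15924*(-1/49281) = -367 + 5308/16427 = -6023401/16427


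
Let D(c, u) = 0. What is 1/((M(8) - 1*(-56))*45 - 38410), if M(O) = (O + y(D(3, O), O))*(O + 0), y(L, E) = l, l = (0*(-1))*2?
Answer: -1/33010 ≈ -3.0294e-5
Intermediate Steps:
l = 0 (l = 0*2 = 0)
y(L, E) = 0
M(O) = O² (M(O) = (O + 0)*(O + 0) = O*O = O²)
1/((M(8) - 1*(-56))*45 - 38410) = 1/((8² - 1*(-56))*45 - 38410) = 1/((64 + 56)*45 - 38410) = 1/(120*45 - 38410) = 1/(5400 - 38410) = 1/(-33010) = -1/33010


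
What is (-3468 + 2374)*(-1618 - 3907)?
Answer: 6044350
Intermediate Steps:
(-3468 + 2374)*(-1618 - 3907) = -1094*(-5525) = 6044350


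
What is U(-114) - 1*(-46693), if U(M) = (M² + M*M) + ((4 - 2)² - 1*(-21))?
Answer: 72710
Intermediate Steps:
U(M) = 25 + 2*M² (U(M) = (M² + M²) + (2² + 21) = 2*M² + (4 + 21) = 2*M² + 25 = 25 + 2*M²)
U(-114) - 1*(-46693) = (25 + 2*(-114)²) - 1*(-46693) = (25 + 2*12996) + 46693 = (25 + 25992) + 46693 = 26017 + 46693 = 72710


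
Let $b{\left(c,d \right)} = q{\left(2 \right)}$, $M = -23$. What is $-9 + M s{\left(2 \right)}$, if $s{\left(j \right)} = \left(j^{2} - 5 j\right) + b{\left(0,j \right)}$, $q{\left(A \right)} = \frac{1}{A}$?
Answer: $\frac{235}{2} \approx 117.5$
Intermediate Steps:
$b{\left(c,d \right)} = \frac{1}{2}$
$s{\left(j \right)} = \frac{1}{2} + j^{2} - 5 j$ ($s{\left(j \right)} = \left(j^{2} - 5 j\right) + \frac{1}{2} = \frac{1}{2} + j^{2} - 5 j$)
$-9 + M s{\left(2 \right)} = -9 - 23 \left(\frac{1}{2} + 2^{2} - 10\right) = -9 - 23 \left(\frac{1}{2} + 4 - 10\right) = -9 - - \frac{253}{2} = -9 + \frac{253}{2} = \frac{235}{2}$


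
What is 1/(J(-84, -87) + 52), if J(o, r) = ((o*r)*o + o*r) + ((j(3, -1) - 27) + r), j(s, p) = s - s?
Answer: -1/606626 ≈ -1.6485e-6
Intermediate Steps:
j(s, p) = 0
J(o, r) = -27 + r + o*r + r*o**2 (J(o, r) = ((o*r)*o + o*r) + ((0 - 27) + r) = (r*o**2 + o*r) + (-27 + r) = (o*r + r*o**2) + (-27 + r) = -27 + r + o*r + r*o**2)
1/(J(-84, -87) + 52) = 1/((-27 - 87 - 84*(-87) - 87*(-84)**2) + 52) = 1/((-27 - 87 + 7308 - 87*7056) + 52) = 1/((-27 - 87 + 7308 - 613872) + 52) = 1/(-606678 + 52) = 1/(-606626) = -1/606626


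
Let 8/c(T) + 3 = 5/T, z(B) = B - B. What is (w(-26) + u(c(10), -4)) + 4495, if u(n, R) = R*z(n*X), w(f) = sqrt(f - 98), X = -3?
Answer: 4495 + 2*I*sqrt(31) ≈ 4495.0 + 11.136*I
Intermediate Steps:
w(f) = sqrt(-98 + f)
z(B) = 0
c(T) = 8/(-3 + 5/T)
u(n, R) = 0 (u(n, R) = R*0 = 0)
(w(-26) + u(c(10), -4)) + 4495 = (sqrt(-98 - 26) + 0) + 4495 = (sqrt(-124) + 0) + 4495 = (2*I*sqrt(31) + 0) + 4495 = 2*I*sqrt(31) + 4495 = 4495 + 2*I*sqrt(31)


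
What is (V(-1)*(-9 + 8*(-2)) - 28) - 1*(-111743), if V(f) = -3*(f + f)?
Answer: 111565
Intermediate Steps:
V(f) = -6*f
(V(-1)*(-9 + 8*(-2)) - 28) - 1*(-111743) = ((-6*(-1))*(-9 + 8*(-2)) - 28) - 1*(-111743) = (6*(-9 - 16) - 28) + 111743 = (6*(-25) - 28) + 111743 = (-150 - 28) + 111743 = -178 + 111743 = 111565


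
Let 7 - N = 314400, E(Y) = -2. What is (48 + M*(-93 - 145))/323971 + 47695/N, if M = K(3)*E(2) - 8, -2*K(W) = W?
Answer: -15062578311/101854214603 ≈ -0.14788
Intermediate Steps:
K(W) = -W/2
N = -314393 (N = 7 - 1*314400 = 7 - 314400 = -314393)
M = -5 (M = -½*3*(-2) - 8 = -3/2*(-2) - 8 = 3 - 8 = -5)
(48 + M*(-93 - 145))/323971 + 47695/N = (48 - 5*(-93 - 145))/323971 + 47695/(-314393) = (48 - 5*(-238))*(1/323971) + 47695*(-1/314393) = (48 + 1190)*(1/323971) - 47695/314393 = 1238*(1/323971) - 47695/314393 = 1238/323971 - 47695/314393 = -15062578311/101854214603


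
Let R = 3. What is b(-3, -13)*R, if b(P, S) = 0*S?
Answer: 0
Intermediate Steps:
b(P, S) = 0
b(-3, -13)*R = 0*3 = 0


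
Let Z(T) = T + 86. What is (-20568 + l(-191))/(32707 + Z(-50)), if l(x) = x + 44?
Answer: -20715/32743 ≈ -0.63265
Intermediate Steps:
Z(T) = 86 + T
l(x) = 44 + x
(-20568 + l(-191))/(32707 + Z(-50)) = (-20568 + (44 - 191))/(32707 + (86 - 50)) = (-20568 - 147)/(32707 + 36) = -20715/32743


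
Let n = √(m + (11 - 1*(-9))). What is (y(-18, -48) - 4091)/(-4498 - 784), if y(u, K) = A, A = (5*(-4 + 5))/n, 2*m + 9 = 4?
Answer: 4091/5282 - √70/36974 ≈ 0.77429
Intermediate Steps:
m = -5/2 (m = -9/2 + (½)*4 = -9/2 + 2 = -5/2 ≈ -2.5000)
n = √70/2 (n = √(-5/2 + (11 - 1*(-9))) = √(-5/2 + (11 + 9)) = √(-5/2 + 20) = √(35/2) = √70/2 ≈ 4.1833)
A = √70/7 (A = (5*(-4 + 5))/((√70/2)) = (5*1)*(√70/35) = 5*(√70/35) = √70/7 ≈ 1.1952)
y(u, K) = √70/7
(y(-18, -48) - 4091)/(-4498 - 784) = (√70/7 - 4091)/(-4498 - 784) = (-4091 + √70/7)/(-5282) = (-4091 + √70/7)*(-1/5282) = 4091/5282 - √70/36974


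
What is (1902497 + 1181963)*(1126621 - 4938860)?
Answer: -11758698705940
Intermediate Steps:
(1902497 + 1181963)*(1126621 - 4938860) = 3084460*(-3812239) = -11758698705940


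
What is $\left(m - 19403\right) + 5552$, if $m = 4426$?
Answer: $-9425$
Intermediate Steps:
$\left(m - 19403\right) + 5552 = \left(4426 - 19403\right) + 5552 = -14977 + 5552 = -9425$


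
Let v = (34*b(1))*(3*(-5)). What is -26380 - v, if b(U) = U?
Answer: -25870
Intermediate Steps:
v = -510 (v = (34*1)*(3*(-5)) = 34*(-15) = -510)
-26380 - v = -26380 - 1*(-510) = -26380 + 510 = -25870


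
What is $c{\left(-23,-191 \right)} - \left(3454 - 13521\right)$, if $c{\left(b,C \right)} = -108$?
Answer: $9959$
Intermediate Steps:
$c{\left(-23,-191 \right)} - \left(3454 - 13521\right) = -108 - \left(3454 - 13521\right) = -108 - -10067 = -108 + 10067 = 9959$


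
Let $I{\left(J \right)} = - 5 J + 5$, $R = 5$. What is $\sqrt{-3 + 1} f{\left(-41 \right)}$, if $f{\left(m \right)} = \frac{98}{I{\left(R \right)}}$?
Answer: $- \frac{49 i \sqrt{2}}{10} \approx - 6.9296 i$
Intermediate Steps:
$I{\left(J \right)} = 5 - 5 J$
$f{\left(m \right)} = - \frac{49}{10}$ ($f{\left(m \right)} = \frac{98}{5 - 25} = \frac{98}{-20} = 98 \left(- \frac{1}{20}\right) = - \frac{49}{10}$)
$\sqrt{-3 + 1} f{\left(-41 \right)} = \sqrt{-3 + 1} \left(- \frac{49}{10}\right) = \sqrt{-2} \left(- \frac{49}{10}\right) = i \sqrt{2} \left(- \frac{49}{10}\right) = - \frac{49 i \sqrt{2}}{10}$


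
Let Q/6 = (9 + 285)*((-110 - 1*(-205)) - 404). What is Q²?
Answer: 297107845776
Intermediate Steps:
Q = -545076 (Q = 6*((9 + 285)*((-110 - 1*(-205)) - 404)) = 6*(294*((-110 + 205) - 404)) = 6*(294*(95 - 404)) = 6*(294*(-309)) = 6*(-90846) = -545076)
Q² = (-545076)² = 297107845776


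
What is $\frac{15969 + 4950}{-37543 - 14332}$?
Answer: $- \frac{20919}{51875} \approx -0.40326$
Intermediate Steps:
$\frac{15969 + 4950}{-37543 - 14332} = \frac{20919}{-37543 - 14332} = \frac{20919}{-51875} = 20919 \left(- \frac{1}{51875}\right) = - \frac{20919}{51875}$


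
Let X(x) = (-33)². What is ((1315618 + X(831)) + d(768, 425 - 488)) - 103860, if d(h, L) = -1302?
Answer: 1211545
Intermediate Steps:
X(x) = 1089
((1315618 + X(831)) + d(768, 425 - 488)) - 103860 = ((1315618 + 1089) - 1302) - 103860 = (1316707 - 1302) - 103860 = 1315405 - 103860 = 1211545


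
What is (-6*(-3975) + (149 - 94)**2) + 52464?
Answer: 79339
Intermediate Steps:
(-6*(-3975) + (149 - 94)**2) + 52464 = (23850 + 55**2) + 52464 = (23850 + 3025) + 52464 = 26875 + 52464 = 79339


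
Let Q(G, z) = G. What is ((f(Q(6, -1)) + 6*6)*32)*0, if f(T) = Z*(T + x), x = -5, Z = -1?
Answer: 0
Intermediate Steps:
f(T) = 5 - T (f(T) = -(T - 5) = -(-5 + T) = 5 - T)
((f(Q(6, -1)) + 6*6)*32)*0 = (((5 - 1*6) + 6*6)*32)*0 = (((5 - 6) + 36)*32)*0 = ((-1 + 36)*32)*0 = (35*32)*0 = 1120*0 = 0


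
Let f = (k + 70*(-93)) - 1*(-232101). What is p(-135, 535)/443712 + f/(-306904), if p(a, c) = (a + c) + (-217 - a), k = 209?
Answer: -2085261961/2837020576 ≈ -0.73502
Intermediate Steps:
f = 225800 (f = (209 + 70*(-93)) - 1*(-232101) = (209 - 6510) + 232101 = -6301 + 232101 = 225800)
p(a, c) = -217 + c
p(-135, 535)/443712 + f/(-306904) = (-217 + 535)/443712 + 225800/(-306904) = 318*(1/443712) + 225800*(-1/306904) = 53/73952 - 28225/38363 = -2085261961/2837020576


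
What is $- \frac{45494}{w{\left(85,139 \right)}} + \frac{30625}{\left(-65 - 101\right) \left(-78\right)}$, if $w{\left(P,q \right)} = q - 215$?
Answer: $\frac{147845953}{246012} \approx 600.97$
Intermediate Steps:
$w{\left(P,q \right)} = -215 + q$
$- \frac{45494}{w{\left(85,139 \right)}} + \frac{30625}{\left(-65 - 101\right) \left(-78\right)} = - \frac{45494}{-215 + 139} + \frac{30625}{\left(-65 - 101\right) \left(-78\right)} = - \frac{45494}{-76} + \frac{30625}{\left(-166\right) \left(-78\right)} = \left(-45494\right) \left(- \frac{1}{76}\right) + \frac{30625}{12948} = \frac{22747}{38} + 30625 \cdot \frac{1}{12948} = \frac{22747}{38} + \frac{30625}{12948} = \frac{147845953}{246012}$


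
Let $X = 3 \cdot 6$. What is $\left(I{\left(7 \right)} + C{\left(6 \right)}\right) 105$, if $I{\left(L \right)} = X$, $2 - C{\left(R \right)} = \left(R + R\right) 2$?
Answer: $-420$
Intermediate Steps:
$C{\left(R \right)} = 2 - 4 R$ ($C{\left(R \right)} = 2 - \left(R + R\right) 2 = 2 - 2 R 2 = 2 - 4 R$)
$X = 18$
$I{\left(L \right)} = 18$
$\left(I{\left(7 \right)} + C{\left(6 \right)}\right) 105 = \left(18 + \left(2 - 24\right)\right) 105 = \left(18 - 22\right) 105 = \left(-4\right) 105 = -420$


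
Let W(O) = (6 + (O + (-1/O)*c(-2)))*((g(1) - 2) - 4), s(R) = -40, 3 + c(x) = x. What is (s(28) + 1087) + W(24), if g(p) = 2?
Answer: 5557/6 ≈ 926.17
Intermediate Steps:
c(x) = -3 + x
W(O) = -24 - 20/O - 4*O (W(O) = (6 + (O + (-1/O)*(-3 - 2)))*((2 - 2) - 4) = (6 + (O - 1/O*(-5)))*(0 - 4) = (6 + (O + 5/O))*(-4) = (6 + O + 5/O)*(-4) = -24 - 20/O - 4*O)
(s(28) + 1087) + W(24) = (-40 + 1087) + (-24 - 20/24 - 4*24) = 1047 + (-24 - 20*1/24 - 96) = 1047 + (-24 - ⅚ - 96) = 1047 - 725/6 = 5557/6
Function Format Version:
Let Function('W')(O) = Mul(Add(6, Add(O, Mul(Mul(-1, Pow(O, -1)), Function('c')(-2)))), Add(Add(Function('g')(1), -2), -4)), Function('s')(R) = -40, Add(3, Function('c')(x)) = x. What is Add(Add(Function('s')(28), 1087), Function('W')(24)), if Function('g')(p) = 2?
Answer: Rational(5557, 6) ≈ 926.17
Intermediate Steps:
Function('c')(x) = Add(-3, x)
Function('W')(O) = Add(-24, Mul(-20, Pow(O, -1)), Mul(-4, O)) (Function('W')(O) = Mul(Add(6, Add(O, Mul(Mul(-1, Pow(O, -1)), Add(-3, -2)))), Add(Add(2, -2), -4)) = Mul(Add(6, Add(O, Mul(Mul(-1, Pow(O, -1)), -5))), Add(0, -4)) = Mul(Add(6, Add(O, Mul(5, Pow(O, -1)))), -4) = Mul(Add(6, O, Mul(5, Pow(O, -1))), -4) = Add(-24, Mul(-20, Pow(O, -1)), Mul(-4, O)))
Add(Add(Function('s')(28), 1087), Function('W')(24)) = Add(Add(-40, 1087), Add(-24, Mul(-20, Pow(24, -1)), Mul(-4, 24))) = Add(1047, Add(-24, Mul(-20, Rational(1, 24)), -96)) = Add(1047, Add(-24, Rational(-5, 6), -96)) = Add(1047, Rational(-725, 6)) = Rational(5557, 6)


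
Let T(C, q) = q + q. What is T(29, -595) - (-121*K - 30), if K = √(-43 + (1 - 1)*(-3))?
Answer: -1160 + 121*I*√43 ≈ -1160.0 + 793.45*I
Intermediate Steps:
T(C, q) = 2*q
K = I*√43 (K = √(-43 + 0*(-3)) = √(-43 + 0) = √(-43) = I*√43 ≈ 6.5574*I)
T(29, -595) - (-121*K - 30) = 2*(-595) - (-121*I*√43 - 30) = -1190 - (-121*I*√43 - 30) = -1190 - (-30 - 121*I*√43) = -1190 + (30 + 121*I*√43) = -1160 + 121*I*√43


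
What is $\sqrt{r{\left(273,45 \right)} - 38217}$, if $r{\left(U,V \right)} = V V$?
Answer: $4 i \sqrt{2262} \approx 190.24 i$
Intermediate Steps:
$r{\left(U,V \right)} = V^{2}$
$\sqrt{r{\left(273,45 \right)} - 38217} = \sqrt{45^{2} - 38217} = \sqrt{2025 - 38217} = \sqrt{-36192} = 4 i \sqrt{2262}$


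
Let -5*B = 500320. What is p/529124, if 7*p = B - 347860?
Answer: -111981/925967 ≈ -0.12093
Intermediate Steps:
B = -100064 (B = -1/5*500320 = -100064)
p = -447924/7 (p = (-100064 - 347860)/7 = (1/7)*(-447924) = -447924/7 ≈ -63989.)
p/529124 = -447924/7/529124 = -447924/7*1/529124 = -111981/925967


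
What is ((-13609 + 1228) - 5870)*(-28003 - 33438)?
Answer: 1121359691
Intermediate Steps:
((-13609 + 1228) - 5870)*(-28003 - 33438) = (-12381 - 5870)*(-61441) = -18251*(-61441) = 1121359691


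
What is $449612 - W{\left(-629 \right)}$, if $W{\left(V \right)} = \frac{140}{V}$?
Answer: $\frac{282806088}{629} \approx 4.4961 \cdot 10^{5}$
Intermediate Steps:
$449612 - W{\left(-629 \right)} = 449612 - \frac{140}{-629} = 449612 - 140 \left(- \frac{1}{629}\right) = 449612 - - \frac{140}{629} = 449612 + \frac{140}{629} = \frac{282806088}{629}$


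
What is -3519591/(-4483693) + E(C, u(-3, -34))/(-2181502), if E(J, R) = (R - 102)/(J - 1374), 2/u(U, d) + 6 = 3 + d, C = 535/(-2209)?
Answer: 431199766728013425761/549315945950405926091 ≈ 0.78498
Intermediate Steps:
C = -535/2209 (C = 535*(-1/2209) = -535/2209 ≈ -0.24219)
u(U, d) = 2/(-3 + d) (u(U, d) = 2/(-6 + (3 + d)) = 2/(-3 + d))
E(J, R) = (-102 + R)/(-1374 + J)
-3519591/(-4483693) + E(C, u(-3, -34))/(-2181502) = -3519591/(-4483693) + ((-102 + 2/(-3 - 34))/(-1374 - 535/2209))/(-2181502) = -3519591*(-1/4483693) + ((-102 + 2/(-37))/(-3035701/2209))*(-1/2181502) = 3519591/4483693 - 2209*(-102 + 2*(-1/37))/3035701*(-1/2181502) = 3519591/4483693 - 2209*(-102 - 2/37)/3035701*(-1/2181502) = 3519591/4483693 - 2209/3035701*(-3776/37)*(-1/2181502) = 3519591/4483693 + (8341184/112320937)*(-1/2181502) = 3519591/4483693 - 4170592/122514174353687 = 431199766728013425761/549315945950405926091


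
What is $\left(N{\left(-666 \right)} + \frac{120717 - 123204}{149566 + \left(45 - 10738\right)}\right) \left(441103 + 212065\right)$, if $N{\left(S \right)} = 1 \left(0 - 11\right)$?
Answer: $- \frac{333135275040}{46291} \approx -7.1965 \cdot 10^{6}$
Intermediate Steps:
$N{\left(S \right)} = -11$ ($N{\left(S \right)} = 1 \left(-11\right) = -11$)
$\left(N{\left(-666 \right)} + \frac{120717 - 123204}{149566 + \left(45 - 10738\right)}\right) \left(441103 + 212065\right) = \left(-11 + \frac{120717 - 123204}{149566 + \left(45 - 10738\right)}\right) \left(441103 + 212065\right) = \left(-11 - \frac{2487}{149566 + \left(45 - 10738\right)}\right) 653168 = \left(-11 - \frac{2487}{149566 - 10693}\right) 653168 = \left(-11 - \frac{2487}{138873}\right) 653168 = \left(-11 - \frac{829}{46291}\right) 653168 = \left(- \frac{510030}{46291}\right) 653168 = - \frac{333135275040}{46291}$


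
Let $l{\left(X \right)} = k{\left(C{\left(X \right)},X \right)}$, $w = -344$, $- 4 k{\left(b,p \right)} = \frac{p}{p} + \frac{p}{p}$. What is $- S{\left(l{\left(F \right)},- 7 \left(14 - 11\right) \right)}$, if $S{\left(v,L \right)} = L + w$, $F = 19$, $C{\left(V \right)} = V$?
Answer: $365$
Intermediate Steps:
$k{\left(b,p \right)} = - \frac{1}{2}$ ($k{\left(b,p \right)} = - \frac{\frac{p}{p} + \frac{p}{p}}{4} = - \frac{1 + 1}{4} = \left(- \frac{1}{4}\right) 2 = - \frac{1}{2}$)
$l{\left(X \right)} = - \frac{1}{2}$
$S{\left(v,L \right)} = -344 + L$ ($S{\left(v,L \right)} = L - 344 = -344 + L$)
$- S{\left(l{\left(F \right)},- 7 \left(14 - 11\right) \right)} = - (-344 - 7 \left(14 - 11\right)) = - (-344 - 21) = \left(-1\right) \left(-365\right) = 365$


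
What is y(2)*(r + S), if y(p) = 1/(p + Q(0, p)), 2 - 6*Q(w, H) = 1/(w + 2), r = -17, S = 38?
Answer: 28/3 ≈ 9.3333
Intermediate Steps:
Q(w, H) = ⅓ - 1/(6*(2 + w)) (Q(w, H) = ⅓ - 1/(6*(w + 2)) = ⅓ - 1/(6*(2 + w)))
y(p) = 1/(¼ + p) (y(p) = 1/(p + (3 + 2*0)/(6*(2 + 0))) = 1/(p + (⅙)*(3 + 0)/2) = 1/(p + (⅙)*(½)*3) = 1/(p + ¼) = 1/(¼ + p))
y(2)*(r + S) = (4/(1 + 4*2))*(-17 + 38) = (4/(1 + 8))*21 = (4/9)*21 = 28/3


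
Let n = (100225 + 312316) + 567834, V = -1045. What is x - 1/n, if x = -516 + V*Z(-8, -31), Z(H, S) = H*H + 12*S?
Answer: 315037623999/980375 ≈ 3.2134e+5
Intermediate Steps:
Z(H, S) = H² + 12*S
n = 980375 (n = 412541 + 567834 = 980375)
x = 321344 (x = -516 - 1045*((-8)² + 12*(-31)) = -516 - 1045*(64 - 372) = -516 - 1045*(-308) = -516 + 321860 = 321344)
x - 1/n = 321344 - 1/980375 = 315037623999/980375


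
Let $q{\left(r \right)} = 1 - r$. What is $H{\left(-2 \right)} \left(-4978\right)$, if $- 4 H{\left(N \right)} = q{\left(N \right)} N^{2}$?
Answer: $14934$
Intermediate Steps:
$H{\left(N \right)} = - \frac{N^{2} \left(1 - N\right)}{4}$ ($H{\left(N \right)} = - \frac{\left(1 - N\right) N^{2}}{4} = - \frac{N^{2} \left(1 - N\right)}{4}$)
$H{\left(-2 \right)} \left(-4978\right) = \frac{\left(-2\right)^{2} \left(-1 - 2\right)}{4} \left(-4978\right) = \frac{1}{4} \cdot 4 \left(-3\right) \left(-4978\right) = \left(-3\right) \left(-4978\right) = 14934$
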